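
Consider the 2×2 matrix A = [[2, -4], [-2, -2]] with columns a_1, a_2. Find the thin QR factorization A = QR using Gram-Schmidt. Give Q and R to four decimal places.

Q = [[0.7071, -0.7071], [-0.7071, -0.7071]], R = [[2.8284, -1.4142], [0.0000, 4.2426]]

a_1 = (2, -2); ‖a_1‖ = 2.8284, so q_1 = (0.7071, -0.7071).
q_1·a_2 = 0.7071·(-4) + (-0.7071)·(-2) = -1.4142.
u_2 = a_2 + 1.4142·q_1 = (-3.0000, -3.0000).
‖u_2‖ = 4.2426, so q_2 = (-0.7071, -0.7071).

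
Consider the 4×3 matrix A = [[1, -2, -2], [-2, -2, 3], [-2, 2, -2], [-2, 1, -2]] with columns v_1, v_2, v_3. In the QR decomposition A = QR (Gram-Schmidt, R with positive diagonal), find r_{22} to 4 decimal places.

r_{22} = 3.4306

q_1 = v_1/‖v_1‖ = (1, -2, -2, -2)/3.6056 = (0.2774, -0.5547, -0.5547, -0.5547).
r_{12} = q_1·v_2 = -1.1094.
u_2 = v_2 + 1.1094·q_1 = (-1.6923, -2.6154, 1.3846, 0.3846).
r_{22} = ‖u_2‖ = 3.4306.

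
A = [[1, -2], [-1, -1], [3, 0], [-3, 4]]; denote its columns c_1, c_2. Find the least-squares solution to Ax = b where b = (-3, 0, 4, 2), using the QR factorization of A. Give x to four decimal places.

c_1 = (1, -1, 3, -3); ‖c_1‖ = 4.4721, so e_1 = (0.2236, -0.2236, 0.6708, -0.6708).
e_1·c_2 = 0.2236·(-2) + (-0.2236)·(-1) + 0.6708·0 + (-0.6708)·4 = -2.9069.
u_2 = c_2 + 2.9069·e_1 = (-1.3500, -1.6500, 1.9500, 2.0500).
‖u_2‖ = 3.5426, so e_2 = (-0.3811, -0.4658, 0.5504, 0.5787).
Qᵀb = (0.6708, 4.5023).
Back-substitute: x_2 = 4.5023/3.5426 = 1.2709.
x_1 = (0.6708 + 2.9069·1.2709)/4.4721 = 0.9761.

x = (0.9761, 1.2709)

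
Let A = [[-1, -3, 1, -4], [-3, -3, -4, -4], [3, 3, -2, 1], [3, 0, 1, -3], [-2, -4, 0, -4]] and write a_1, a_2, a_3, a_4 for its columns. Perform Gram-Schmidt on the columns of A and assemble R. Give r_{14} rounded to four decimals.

r_{14} = 3.1820

a_1 = (-1, -3, 3, 3, -2); ‖a_1‖ = 5.6569, so e_1 = (-0.1768, -0.5303, 0.5303, 0.5303, -0.3536).
r_{14} = e_1·a_4 = 3.1820.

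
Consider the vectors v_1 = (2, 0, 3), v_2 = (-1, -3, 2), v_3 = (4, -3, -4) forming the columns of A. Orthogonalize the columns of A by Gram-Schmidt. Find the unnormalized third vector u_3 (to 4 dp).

q_1 = v_1/‖v_1‖ = (2, 0, 3)/3.6056 = (0.5547, 0.0000, 0.8321).
r_{12} = q_1·v_2 = 1.1094.
u_2 = v_2 − 1.1094·q_1 = (-1.6154, -3.0000, 1.0769).
‖u_2‖ = 3.5734, so q_2 = (-0.4521, -0.8395, 0.3014).
r_{13} = q_1·v_3 = -1.1094; r_{23} = q_2·v_3 = -0.4951.
u_3 = v_3 + 1.1094·q_1 + 0.4951·q_2 = (4.3916, -3.4157, -2.9277).

u_3 = (4.3916, -3.4157, -2.9277)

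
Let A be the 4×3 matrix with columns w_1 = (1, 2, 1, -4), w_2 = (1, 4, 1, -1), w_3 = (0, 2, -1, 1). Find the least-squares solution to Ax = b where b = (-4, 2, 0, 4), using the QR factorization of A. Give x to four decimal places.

x = (-1.2011, 0.7705, 0.3626)

w_1 = (1, 2, 1, -4); ‖w_1‖ = 4.6904, so e_1 = (0.2132, 0.4264, 0.2132, -0.8528).
e_1·w_2 = 0.2132·1 + 0.4264·4 + 0.2132·1 + (-0.8528)·(-1) = 2.9848.
u_2 = w_2 − 2.9848·e_1 = (0.3636, 2.7273, 0.3636, 1.5455).
‖u_2‖ = 3.1766, so e_2 = (0.1145, 0.8585, 0.1145, 0.4865).
e_1·w_3 = 0.2132·0 + 0.4264·2 + 0.2132·(-1) + (-0.8528)·1 = -0.2132; e_2·w_3 = 0.1145·0 + 0.8585·2 + 0.1145·(-1) + 0.4865·1 = 2.0891.
u_3 = w_3 + 0.2132·e_1 − 2.0891·e_2 = (-0.1937, 0.2973, -1.1937, -0.1982).
‖u_3‖ = 1.2610, so e_3 = (-0.1536, 0.2358, -0.9466, -0.1572).
Qᵀb = (-3.4112, 3.2052, 0.4572).
Back-substitute: x_3 = 0.4572/1.2610 = 0.3626.
x_2 = (3.2052 − 2.0891·0.3626)/3.1766 = 0.7705.
x_1 = (-3.4112 − 2.9848·0.7705 + 0.2132·0.3626)/4.6904 = -1.2011.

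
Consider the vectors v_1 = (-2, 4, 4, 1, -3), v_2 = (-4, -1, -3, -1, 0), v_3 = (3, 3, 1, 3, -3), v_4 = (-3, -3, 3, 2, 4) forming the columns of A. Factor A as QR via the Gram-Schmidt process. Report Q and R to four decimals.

Q = [[-0.2949, -0.8741, 0.2677, -0.2776], [0.5898, -0.0433, 0.2401, -0.3023], [0.5898, -0.4414, -0.6058, 0.1933], [0.1474, -0.1601, 0.5065, 0.8328], [-0.4423, -0.1168, -0.4972, 0.3174]], R = [[6.7823, -1.3270, 3.2437, -0.5898], [0.0000, 5.0239, -3.3233, 0.6404], [0.0000, 0.0000, 3.9286, -4.3167], [0.0000, 0.0000, 0.0000, 5.2544]]

v_1 = (-2, 4, 4, 1, -3); ‖v_1‖ = 6.7823, so q_1 = (-0.2949, 0.5898, 0.5898, 0.1474, -0.4423).
q_1·v_2 = (-0.2949)·(-4) + 0.5898·(-1) + 0.5898·(-3) + 0.1474·(-1) + (-0.4423)·0 = -1.3270.
u_2 = v_2 + 1.3270·q_1 = (-4.3913, -0.2174, -2.2174, -0.8043, -0.5870).
‖u_2‖ = 5.0239, so q_2 = (-0.8741, -0.0433, -0.4414, -0.1601, -0.1168).
q_1·v_3 = (-0.2949)·3 + 0.5898·3 + 0.5898·1 + 0.1474·3 + (-0.4423)·(-3) = 3.2437; q_2·v_3 = (-0.8741)·3 + (-0.0433)·3 + (-0.4414)·1 + (-0.1601)·3 + (-0.1168)·(-3) = -3.3233.
u_3 = v_3 − 3.2437·q_1 + 3.3233·q_2 = (1.0517, 0.9432, -2.3798, 1.9897, -1.9535).
‖u_3‖ = 3.9286, so q_3 = (0.2677, 0.2401, -0.6058, 0.5065, -0.4972).
q_1·v_4 = (-0.2949)·(-3) + 0.5898·(-3) + 0.5898·3 + 0.1474·2 + (-0.4423)·4 = -0.5898; q_2·v_4 = (-0.8741)·(-3) + (-0.0433)·(-3) + (-0.4414)·3 + (-0.1601)·2 + (-0.1168)·4 = 0.6404; q_3·v_4 = 0.2677·(-3) + 0.2401·(-3) + (-0.6058)·3 + 0.5065·2 + (-0.4972)·4 = -4.3167.
u_4 = v_4 + 0.5898·q_1 − 0.6404·q_2 + 4.3167·q_3 = (-1.4586, -1.5881, 1.0156, 4.3757, 1.6675).
‖u_4‖ = 5.2544, so q_4 = (-0.2776, -0.3023, 0.1933, 0.8328, 0.3174).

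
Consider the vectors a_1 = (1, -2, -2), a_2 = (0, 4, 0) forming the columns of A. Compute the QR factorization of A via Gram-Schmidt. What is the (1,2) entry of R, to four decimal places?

a_1 = (1, -2, -2); ‖a_1‖ = 3.0000, so e_1 = (0.3333, -0.6667, -0.6667).
r_{12} = e_1·a_2 = -2.6667.

r_{12} = -2.6667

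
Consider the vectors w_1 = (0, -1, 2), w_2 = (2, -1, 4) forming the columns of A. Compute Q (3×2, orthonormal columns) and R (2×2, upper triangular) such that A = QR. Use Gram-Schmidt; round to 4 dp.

Q = [[0.0000, 0.9129], [-0.4472, 0.3651], [0.8944, 0.1826]], R = [[2.2361, 4.0249], [0.0000, 2.1909]]

w_1 = (0, -1, 2); ‖w_1‖ = 2.2361, so e_1 = (0.0000, -0.4472, 0.8944).
e_1·w_2 = 0.0000·2 + (-0.4472)·(-1) + 0.8944·4 = 4.0249.
u_2 = w_2 − 4.0249·e_1 = (2.0000, 0.8000, 0.4000).
‖u_2‖ = 2.1909, so e_2 = (0.9129, 0.3651, 0.1826).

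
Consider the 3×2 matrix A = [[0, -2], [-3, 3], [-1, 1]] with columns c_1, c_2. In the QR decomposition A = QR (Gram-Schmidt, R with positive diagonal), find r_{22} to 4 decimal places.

c_1 = (0, -3, -1); ‖c_1‖ = 3.1623, so e_1 = (0.0000, -0.9487, -0.3162).
e_1·c_2 = 0.0000·(-2) + (-0.9487)·3 + (-0.3162)·1 = -3.1623.
u_2 = c_2 + 3.1623·e_1 = (-2.0000, 0.0000, 0.0000).
r_{22} = ‖u_2‖ = 2.0000.

r_{22} = 2.0000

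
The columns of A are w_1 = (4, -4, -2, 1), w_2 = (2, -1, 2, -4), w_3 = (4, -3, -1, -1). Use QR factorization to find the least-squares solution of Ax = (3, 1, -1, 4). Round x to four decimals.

x = (-1.6050, -1.7011, 2.7651)

q_1 = w_1/‖w_1‖ = (4, -4, -2, 1)/6.0828 = (0.6576, -0.6576, -0.3288, 0.1644).
r_{12} = q_1·w_2 = 0.6576.
u_2 = w_2 − 0.6576·q_1 = (1.5676, -0.5676, 2.2162, -4.1081).
‖u_2‖ = 4.9566, so q_2 = (0.3163, -0.1145, 0.4471, -0.8288).
r_{13} = q_1·w_3 = 4.7676; r_{23} = q_2·w_3 = 1.9903.
u_3 = w_3 − 4.7676·q_1 − 1.9903·q_2 = (0.2354, 0.3630, -0.3223, -0.1342).
‖u_3‖ = 0.5560, so q_3 = (0.4234, 0.6529, -0.5797, -0.2414).
Qᵀb = (2.3016, -2.9281, 1.5374).
Back-substitute: x_3 = 1.5374/0.5560 = 2.7651.
x_2 = (-2.9281 − 1.9903·2.7651)/4.9566 = -1.7011.
x_1 = (2.3016 − 0.6576·(-1.7011) − 4.7676·2.7651)/6.0828 = -1.6050.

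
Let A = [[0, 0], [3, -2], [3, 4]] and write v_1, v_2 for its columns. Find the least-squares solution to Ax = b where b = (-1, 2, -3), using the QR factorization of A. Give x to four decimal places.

x = (0.1111, -0.8333)

v_1 = (0, 3, 3); ‖v_1‖ = 4.2426, so e_1 = (0.0000, 0.7071, 0.7071).
e_1·v_2 = 0.0000·0 + 0.7071·(-2) + 0.7071·4 = 1.4142.
u_2 = v_2 − 1.4142·e_1 = (0.0000, -3.0000, 3.0000).
‖u_2‖ = 4.2426, so e_2 = (0.0000, -0.7071, 0.7071).
Qᵀb = (-0.7071, -3.5355).
Back-substitute: x_2 = -3.5355/4.2426 = -0.8333.
x_1 = (-0.7071 − 1.4142·(-0.8333))/4.2426 = 0.1111.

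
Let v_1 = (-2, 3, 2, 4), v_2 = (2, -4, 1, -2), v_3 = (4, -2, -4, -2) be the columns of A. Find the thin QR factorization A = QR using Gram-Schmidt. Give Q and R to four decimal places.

Q = [[-0.3482, 0.2074, 0.7297], [0.5222, -0.6222, -0.0140], [0.3482, 0.7259, -0.3824], [0.6963, 0.2074, 0.5666]], R = [[5.7446, -3.8297, -5.2223], [0.0000, 3.2146, -1.2443], [0.0000, 0.0000, 3.3435]]

v_1 = (-2, 3, 2, 4); ‖v_1‖ = 5.7446, so e_1 = (-0.3482, 0.5222, 0.3482, 0.6963).
e_1·v_2 = (-0.3482)·2 + 0.5222·(-4) + 0.3482·1 + 0.6963·(-2) = -3.8297.
u_2 = v_2 + 3.8297·e_1 = (0.6667, -2.0000, 2.3333, 0.6667).
‖u_2‖ = 3.2146, so e_2 = (0.2074, -0.6222, 0.7259, 0.2074).
e_1·v_3 = (-0.3482)·4 + 0.5222·(-2) + 0.3482·(-4) + 0.6963·(-2) = -5.2223; e_2·v_3 = 0.2074·4 + (-0.6222)·(-2) + 0.7259·(-4) + 0.2074·(-2) = -1.2443.
u_3 = v_3 + 5.2223·e_1 + 1.2443·e_2 = (2.4399, -0.0469, -1.2786, 1.8944).
‖u_3‖ = 3.3435, so e_3 = (0.7297, -0.0140, -0.3824, 0.5666).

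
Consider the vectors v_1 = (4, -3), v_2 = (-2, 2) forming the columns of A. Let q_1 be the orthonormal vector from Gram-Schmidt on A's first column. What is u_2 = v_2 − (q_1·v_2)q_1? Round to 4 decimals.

u_2 = (0.2400, 0.3200)

v_1 = (4, -3); ‖v_1‖ = 5.0000, so q_1 = (0.8000, -0.6000).
q_1·v_2 = 0.8000·(-2) + (-0.6000)·2 = -2.8000.
u_2 = v_2 + 2.8000·q_1 = (0.2400, 0.3200).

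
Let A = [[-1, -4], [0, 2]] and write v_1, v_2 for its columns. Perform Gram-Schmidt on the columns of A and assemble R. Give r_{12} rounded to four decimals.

e_1 = v_1/‖v_1‖ = (-1, 0)/1.0000 = (-1.0000, 0.0000).
r_{12} = e_1·v_2 = 4.0000.

r_{12} = 4.0000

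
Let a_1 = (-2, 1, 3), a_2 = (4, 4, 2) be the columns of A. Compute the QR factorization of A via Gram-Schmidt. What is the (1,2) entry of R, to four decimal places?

r_{12} = 0.5345

q_1 = a_1/‖a_1‖ = (-2, 1, 3)/3.7417 = (-0.5345, 0.2673, 0.8018).
r_{12} = q_1·a_2 = 0.5345.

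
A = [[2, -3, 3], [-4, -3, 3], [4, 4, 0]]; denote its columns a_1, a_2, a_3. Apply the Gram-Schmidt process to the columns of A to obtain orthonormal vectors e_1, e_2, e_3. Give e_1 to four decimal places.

e_1 = (0.3333, -0.6667, 0.6667)

a_1 = (2, -4, 4); ‖a_1‖ = 6.0000, so e_1 = (0.3333, -0.6667, 0.6667).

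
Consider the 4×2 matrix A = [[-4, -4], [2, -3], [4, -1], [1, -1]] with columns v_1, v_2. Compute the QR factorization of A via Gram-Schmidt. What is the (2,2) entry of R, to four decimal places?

e_1 = v_1/‖v_1‖ = (-4, 2, 4, 1)/6.0828 = (-0.6576, 0.3288, 0.6576, 0.1644).
r_{12} = e_1·v_2 = 0.8220.
u_2 = v_2 − 0.8220·e_1 = (-3.4595, -3.2703, -1.5405, -1.1351).
r_{22} = ‖u_2‖ = 5.1307.

r_{22} = 5.1307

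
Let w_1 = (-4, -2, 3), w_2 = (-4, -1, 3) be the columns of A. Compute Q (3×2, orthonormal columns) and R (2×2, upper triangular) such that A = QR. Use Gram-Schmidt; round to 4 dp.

Q = [[-0.7428, -0.2971], [-0.3714, 0.9285], [0.5571, 0.2228]], R = [[5.3852, 5.0138], [0.0000, 0.9285]]

w_1 = (-4, -2, 3); ‖w_1‖ = 5.3852, so e_1 = (-0.7428, -0.3714, 0.5571).
e_1·w_2 = (-0.7428)·(-4) + (-0.3714)·(-1) + 0.5571·3 = 5.0138.
u_2 = w_2 − 5.0138·e_1 = (-0.2759, 0.8621, 0.2069).
‖u_2‖ = 0.9285, so e_2 = (-0.2971, 0.9285, 0.2228).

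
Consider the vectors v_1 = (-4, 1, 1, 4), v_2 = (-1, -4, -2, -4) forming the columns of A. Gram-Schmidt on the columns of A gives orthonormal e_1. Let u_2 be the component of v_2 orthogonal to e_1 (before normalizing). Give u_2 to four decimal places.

v_1 = (-4, 1, 1, 4); ‖v_1‖ = 5.8310, so e_1 = (-0.6860, 0.1715, 0.1715, 0.6860).
e_1·v_2 = (-0.6860)·(-1) + 0.1715·(-4) + 0.1715·(-2) + 0.6860·(-4) = -3.0870.
u_2 = v_2 + 3.0870·e_1 = (-3.1176, -3.4706, -1.4706, -1.8824).

u_2 = (-3.1176, -3.4706, -1.4706, -1.8824)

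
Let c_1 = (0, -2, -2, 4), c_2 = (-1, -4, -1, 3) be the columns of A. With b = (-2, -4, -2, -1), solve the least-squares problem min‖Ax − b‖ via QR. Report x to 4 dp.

x = (-0.9634, 1.4146)

c_1 = (0, -2, -2, 4); ‖c_1‖ = 4.8990, so e_1 = (0.0000, -0.4082, -0.4082, 0.8165).
e_1·c_2 = 0.0000·(-1) + (-0.4082)·(-4) + (-0.4082)·(-1) + 0.8165·3 = 4.4907.
u_2 = c_2 − 4.4907·e_1 = (-1.0000, -2.1667, 0.8333, -0.6667).
‖u_2‖ = 2.6141, so e_2 = (-0.3825, -0.8288, 0.3188, -0.2550).
Qᵀb = (1.6330, 3.6979).
Back-substitute: x_2 = 3.6979/2.6141 = 1.4146.
x_1 = (1.6330 − 4.4907·1.4146)/4.8990 = -0.9634.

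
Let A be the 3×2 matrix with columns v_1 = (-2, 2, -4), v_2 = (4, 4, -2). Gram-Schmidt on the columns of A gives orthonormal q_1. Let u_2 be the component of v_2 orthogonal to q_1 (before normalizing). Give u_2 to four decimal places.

v_1 = (-2, 2, -4); ‖v_1‖ = 4.8990, so q_1 = (-0.4082, 0.4082, -0.8165).
q_1·v_2 = (-0.4082)·4 + 0.4082·4 + (-0.8165)·(-2) = 1.6330.
u_2 = v_2 − 1.6330·q_1 = (4.6667, 3.3333, -0.6667).

u_2 = (4.6667, 3.3333, -0.6667)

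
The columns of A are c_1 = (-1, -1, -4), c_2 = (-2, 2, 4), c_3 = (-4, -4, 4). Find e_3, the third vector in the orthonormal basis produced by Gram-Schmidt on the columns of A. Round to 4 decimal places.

c_1 = (-1, -1, -4); ‖c_1‖ = 4.2426, so e_1 = (-0.2357, -0.2357, -0.9428).
e_1·c_2 = (-0.2357)·(-2) + (-0.2357)·2 + (-0.9428)·4 = -3.7712.
u_2 = c_2 + 3.7712·e_1 = (-2.8889, 1.1111, 0.4444).
‖u_2‖ = 3.1269, so e_2 = (-0.9239, 0.3553, 0.1421).
e_1·c_3 = (-0.2357)·(-4) + (-0.2357)·(-4) + (-0.9428)·4 = -1.8856; e_2·c_3 = (-0.9239)·(-4) + 0.3553·(-4) + 0.1421·4 = 2.8427.
u_3 = c_3 + 1.8856·e_1 − 2.8427·e_2 = (-1.8182, -5.4545, 1.8182).
‖u_3‖ = 6.0302, so e_3 = (-0.3015, -0.9045, 0.3015).

e_3 = (-0.3015, -0.9045, 0.3015)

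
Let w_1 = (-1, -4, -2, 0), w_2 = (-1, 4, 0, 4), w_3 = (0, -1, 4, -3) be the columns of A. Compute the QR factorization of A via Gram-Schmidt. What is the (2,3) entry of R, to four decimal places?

r_{23} = -3.9945

w_1 = (-1, -4, -2, 0); ‖w_1‖ = 4.5826, so q_1 = (-0.2182, -0.8729, -0.4364, 0.0000).
q_1·w_2 = (-0.2182)·(-1) + (-0.8729)·4 + (-0.4364)·0 + 0.0000·4 = -3.2733.
u_2 = w_2 + 3.2733·q_1 = (-1.7143, 1.1429, -1.4286, 4.0000).
‖u_2‖ = 4.7208, so q_2 = (-0.3631, 0.2421, -0.3026, 0.8473).
r_{23} = q_2·w_3 = -3.9945.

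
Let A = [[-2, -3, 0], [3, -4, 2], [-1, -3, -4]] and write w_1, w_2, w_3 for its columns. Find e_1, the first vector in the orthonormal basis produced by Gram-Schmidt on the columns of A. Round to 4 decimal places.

e_1 = w_1/‖w_1‖ = (-2, 3, -1)/3.7417 = (-0.5345, 0.8018, -0.2673).

e_1 = (-0.5345, 0.8018, -0.2673)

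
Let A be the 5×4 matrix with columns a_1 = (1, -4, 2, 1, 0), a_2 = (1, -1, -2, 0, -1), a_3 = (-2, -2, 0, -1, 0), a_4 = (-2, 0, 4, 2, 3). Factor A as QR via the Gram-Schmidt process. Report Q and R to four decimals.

a_1 = (1, -4, 2, 1, 0); ‖a_1‖ = 4.6904, so q_1 = (0.2132, -0.8528, 0.4264, 0.2132, 0.0000).
q_1·a_2 = 0.2132·1 + (-0.8528)·(-1) + 0.4264·(-2) + 0.2132·0 + 0.0000·(-1) = 0.2132.
u_2 = a_2 − 0.2132·q_1 = (0.9545, -0.8182, -2.0909, -0.0455, -1.0000).
‖u_2‖ = 2.6371, so q_2 = (0.3620, -0.3103, -0.7929, -0.0172, -0.3792).
q_1·a_3 = 0.2132·(-2) + (-0.8528)·(-2) + 0.4264·0 + 0.2132·(-1) + 0.0000·0 = 1.0660; q_2·a_3 = 0.3620·(-2) + (-0.3103)·(-2) + (-0.7929)·0 + (-0.0172)·(-1) + (-0.3792)·0 = -0.0862.
u_3 = a_3 − 1.0660·q_1 + 0.0862·q_2 = (-2.1961, -1.1176, -0.5229, -1.2288, -0.0327).
‖u_3‖ = 2.8029, so q_3 = (-0.7835, -0.3987, -0.1865, -0.4384, -0.0117).
q_1·a_4 = 0.2132·(-2) + (-0.8528)·0 + 0.4264·4 + 0.2132·2 + 0.0000·3 = 1.7056; q_2·a_4 = 0.3620·(-2) + (-0.3103)·0 + (-0.7929)·4 + (-0.0172)·2 + (-0.3792)·3 = -5.0675; q_3·a_4 = (-0.7835)·(-2) + (-0.3987)·0 + (-0.1865)·4 + (-0.4384)·2 + (-0.0117)·3 = -0.0909.
u_4 = a_4 − 1.7056·q_1 + 5.0675·q_2 + 0.0909·q_3 = (-0.6007, -0.1539, -0.7621, 1.5092, 1.0774).
‖u_4‖ = 2.0985, so q_4 = (-0.2862, -0.0733, -0.3632, 0.7192, 0.5134).

Q = [[0.2132, 0.3620, -0.7835, -0.2862], [-0.8528, -0.3103, -0.3987, -0.0733], [0.4264, -0.7929, -0.1865, -0.3632], [0.2132, -0.0172, -0.4384, 0.7192], [0.0000, -0.3792, -0.0117, 0.5134]], R = [[4.6904, 0.2132, 1.0660, 1.7056], [0.0000, 2.6371, -0.0862, -5.0675], [0.0000, 0.0000, 2.8029, -0.0909], [0.0000, 0.0000, 0.0000, 2.0985]]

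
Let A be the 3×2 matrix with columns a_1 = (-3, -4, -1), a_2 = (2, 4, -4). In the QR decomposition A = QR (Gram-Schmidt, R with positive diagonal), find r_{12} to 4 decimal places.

r_{12} = -3.5301

e_1 = a_1/‖a_1‖ = (-3, -4, -1)/5.0990 = (-0.5883, -0.7845, -0.1961).
r_{12} = e_1·a_2 = -3.5301.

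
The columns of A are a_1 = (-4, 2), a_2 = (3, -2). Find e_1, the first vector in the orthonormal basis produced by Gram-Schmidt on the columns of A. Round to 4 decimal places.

e_1 = (-0.8944, 0.4472)

a_1 = (-4, 2); ‖a_1‖ = 4.4721, so e_1 = (-0.8944, 0.4472).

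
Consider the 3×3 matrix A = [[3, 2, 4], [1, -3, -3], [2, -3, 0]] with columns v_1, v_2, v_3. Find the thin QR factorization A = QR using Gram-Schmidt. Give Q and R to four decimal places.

v_1 = (3, 1, 2); ‖v_1‖ = 3.7417, so e_1 = (0.8018, 0.2673, 0.5345).
e_1·v_2 = 0.8018·2 + 0.2673·(-3) + 0.5345·(-3) = -0.8018.
u_2 = v_2 + 0.8018·e_1 = (2.6429, -2.7857, -2.5714).
‖u_2‖ = 4.6214, so e_2 = (0.5719, -0.6028, -0.5564).
e_1·v_3 = 0.8018·4 + 0.2673·(-3) + 0.5345·0 = 2.4054; e_2·v_3 = 0.5719·4 + (-0.6028)·(-3) + (-0.5564)·0 = 4.0959.
u_3 = v_3 − 2.4054·e_1 − 4.0959·e_2 = (-0.2709, -1.1739, 0.9933).
‖u_3‖ = 1.5615, so e_3 = (-0.1735, -0.7518, 0.6361).

Q = [[0.8018, 0.5719, -0.1735], [0.2673, -0.6028, -0.7518], [0.5345, -0.5564, 0.6361]], R = [[3.7417, -0.8018, 2.4054], [0.0000, 4.6214, 4.0959], [0.0000, 0.0000, 1.5615]]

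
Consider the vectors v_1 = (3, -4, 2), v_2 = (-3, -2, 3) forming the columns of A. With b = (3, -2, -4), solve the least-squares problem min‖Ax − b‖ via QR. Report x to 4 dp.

v_1 = (3, -4, 2); ‖v_1‖ = 5.3852, so e_1 = (0.5571, -0.7428, 0.3714).
e_1·v_2 = 0.5571·(-3) + (-0.7428)·(-2) + 0.3714·3 = 0.9285.
u_2 = v_2 − 0.9285·e_1 = (-3.5172, -1.3103, 2.6552).
‖u_2‖ = 4.5976, so e_2 = (-0.7650, -0.2850, 0.5775).
Qᵀb = (1.6713, -4.0351).
Back-substitute: x_2 = -4.0351/4.5976 = -0.8777.
x_1 = (1.6713 − 0.9285·(-0.8777))/5.3852 = 0.4617.

x = (0.4617, -0.8777)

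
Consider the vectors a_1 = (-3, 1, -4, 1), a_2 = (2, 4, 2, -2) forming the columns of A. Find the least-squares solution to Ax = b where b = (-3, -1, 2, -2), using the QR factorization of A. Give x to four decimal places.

a_1 = (-3, 1, -4, 1); ‖a_1‖ = 5.1962, so e_1 = (-0.5774, 0.1925, -0.7698, 0.1925).
e_1·a_2 = (-0.5774)·2 + 0.1925·4 + (-0.7698)·2 + 0.1925·(-2) = -2.3094.
u_2 = a_2 + 2.3094·e_1 = (0.6667, 4.4444, 0.2222, -1.5556).
‖u_2‖ = 4.7610, so e_2 = (0.1400, 0.9335, 0.0467, -0.3267).
Qᵀb = (-0.3849, -0.6068).
Back-substitute: x_2 = -0.6068/4.7610 = -0.1275.
x_1 = (-0.3849 + 2.3094·(-0.1275))/5.1962 = -0.1307.

x = (-0.1307, -0.1275)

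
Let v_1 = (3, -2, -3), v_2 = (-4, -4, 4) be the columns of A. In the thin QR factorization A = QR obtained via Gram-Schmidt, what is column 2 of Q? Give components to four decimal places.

v_1 = (3, -2, -3); ‖v_1‖ = 4.6904, so e_1 = (0.6396, -0.4264, -0.6396).
e_1·v_2 = 0.6396·(-4) + (-0.4264)·(-4) + (-0.6396)·4 = -3.4112.
u_2 = v_2 + 3.4112·e_1 = (-1.8182, -5.4545, 1.8182).
‖u_2‖ = 6.0302, so e_2 = (-0.3015, -0.9045, 0.3015).

e_2 = (-0.3015, -0.9045, 0.3015)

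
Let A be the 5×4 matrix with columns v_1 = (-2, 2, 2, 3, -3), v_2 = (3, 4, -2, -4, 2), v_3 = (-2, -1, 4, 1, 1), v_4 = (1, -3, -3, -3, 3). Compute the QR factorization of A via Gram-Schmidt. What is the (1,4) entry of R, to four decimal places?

r_{14} = -5.8424

v_1 = (-2, 2, 2, 3, -3); ‖v_1‖ = 5.4772, so e_1 = (-0.3651, 0.3651, 0.3651, 0.5477, -0.5477).
r_{14} = e_1·v_4 = -5.8424.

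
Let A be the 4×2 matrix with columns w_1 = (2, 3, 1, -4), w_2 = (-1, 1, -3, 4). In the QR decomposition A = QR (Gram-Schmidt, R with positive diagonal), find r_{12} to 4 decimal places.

r_{12} = -3.2863

e_1 = w_1/‖w_1‖ = (2, 3, 1, -4)/5.4772 = (0.3651, 0.5477, 0.1826, -0.7303).
r_{12} = e_1·w_2 = -3.2863.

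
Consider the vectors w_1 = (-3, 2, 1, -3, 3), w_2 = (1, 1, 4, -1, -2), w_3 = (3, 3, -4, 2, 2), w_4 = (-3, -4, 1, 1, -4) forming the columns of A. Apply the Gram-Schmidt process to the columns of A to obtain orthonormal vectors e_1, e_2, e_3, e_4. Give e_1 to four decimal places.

w_1 = (-3, 2, 1, -3, 3); ‖w_1‖ = 5.6569, so e_1 = (-0.5303, 0.3536, 0.1768, -0.5303, 0.5303).

e_1 = (-0.5303, 0.3536, 0.1768, -0.5303, 0.5303)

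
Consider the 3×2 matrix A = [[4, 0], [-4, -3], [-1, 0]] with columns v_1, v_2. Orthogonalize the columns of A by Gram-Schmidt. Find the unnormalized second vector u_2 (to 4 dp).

u_2 = (-1.4545, -1.5455, 0.3636)

v_1 = (4, -4, -1); ‖v_1‖ = 5.7446, so q_1 = (0.6963, -0.6963, -0.1741).
q_1·v_2 = 0.6963·0 + (-0.6963)·(-3) + (-0.1741)·0 = 2.0889.
u_2 = v_2 − 2.0889·q_1 = (-1.4545, -1.5455, 0.3636).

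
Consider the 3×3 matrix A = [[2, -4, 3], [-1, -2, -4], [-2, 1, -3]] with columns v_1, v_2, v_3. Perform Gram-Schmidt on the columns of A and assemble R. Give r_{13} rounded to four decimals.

e_1 = v_1/‖v_1‖ = (2, -1, -2)/3.0000 = (0.6667, -0.3333, -0.6667).
r_{13} = e_1·v_3 = 5.3333.

r_{13} = 5.3333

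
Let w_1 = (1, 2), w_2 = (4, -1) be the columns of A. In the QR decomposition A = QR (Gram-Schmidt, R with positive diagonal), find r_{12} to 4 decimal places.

r_{12} = 0.8944

w_1 = (1, 2); ‖w_1‖ = 2.2361, so e_1 = (0.4472, 0.8944).
r_{12} = e_1·w_2 = 0.8944.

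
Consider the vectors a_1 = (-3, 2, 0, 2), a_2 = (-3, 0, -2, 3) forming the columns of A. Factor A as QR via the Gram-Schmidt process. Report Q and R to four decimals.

Q = [[-0.7276, -0.1192], [0.4851, -0.5961], [0.0000, -0.6756], [0.4851, 0.4173]], R = [[4.1231, 3.6380], [0.0000, 2.9605]]

q_1 = a_1/‖a_1‖ = (-3, 2, 0, 2)/4.1231 = (-0.7276, 0.4851, 0.0000, 0.4851).
r_{12} = q_1·a_2 = 3.6380.
u_2 = a_2 − 3.6380·q_1 = (-0.3529, -1.7647, -2.0000, 1.2353).
‖u_2‖ = 2.9605, so q_2 = (-0.1192, -0.5961, -0.6756, 0.4173).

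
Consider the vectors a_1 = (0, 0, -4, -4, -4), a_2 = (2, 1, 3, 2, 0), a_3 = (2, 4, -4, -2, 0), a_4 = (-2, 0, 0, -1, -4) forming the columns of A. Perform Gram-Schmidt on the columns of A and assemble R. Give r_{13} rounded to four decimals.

q_1 = a_1/‖a_1‖ = (0, 0, -4, -4, -4)/6.9282 = (0.0000, 0.0000, -0.5774, -0.5774, -0.5774).
r_{13} = q_1·a_3 = 3.4641.

r_{13} = 3.4641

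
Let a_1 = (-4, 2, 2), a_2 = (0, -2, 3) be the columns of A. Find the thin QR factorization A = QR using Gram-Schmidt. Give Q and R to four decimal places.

Q = [[-0.8165, 0.0930], [0.4082, -0.6048], [0.4082, 0.7909]], R = [[4.8990, 0.4082], [0.0000, 3.5824]]

q_1 = a_1/‖a_1‖ = (-4, 2, 2)/4.8990 = (-0.8165, 0.4082, 0.4082).
r_{12} = q_1·a_2 = 0.4082.
u_2 = a_2 − 0.4082·q_1 = (0.3333, -2.1667, 2.8333).
‖u_2‖ = 3.5824, so q_2 = (0.0930, -0.6048, 0.7909).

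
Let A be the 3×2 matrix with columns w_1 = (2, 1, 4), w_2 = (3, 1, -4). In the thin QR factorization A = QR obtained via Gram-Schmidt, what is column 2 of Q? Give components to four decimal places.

e_1 = w_1/‖w_1‖ = (2, 1, 4)/4.5826 = (0.4364, 0.2182, 0.8729).
r_{12} = e_1·w_2 = -1.9640.
u_2 = w_2 + 1.9640·e_1 = (3.8571, 1.4286, -2.2857).
‖u_2‖ = 4.7056, so e_2 = (0.8197, 0.3036, -0.4857).

e_2 = (0.8197, 0.3036, -0.4857)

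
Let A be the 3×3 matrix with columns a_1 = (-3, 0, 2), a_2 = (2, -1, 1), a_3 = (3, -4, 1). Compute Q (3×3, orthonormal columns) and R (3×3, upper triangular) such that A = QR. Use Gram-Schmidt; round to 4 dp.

q_1 = a_1/‖a_1‖ = (-3, 0, 2)/3.6056 = (-0.8321, 0.0000, 0.5547).
r_{12} = q_1·a_2 = -1.1094.
u_2 = a_2 + 1.1094·q_1 = (1.0769, -1.0000, 1.6154).
‖u_2‖ = 2.1839, so q_2 = (0.4931, -0.4579, 0.7397).
r_{13} = q_1·a_3 = -1.9415; r_{23} = q_2·a_3 = 4.0507.
u_3 = a_3 + 1.9415·q_1 − 4.0507·q_2 = (-0.6129, -2.1452, -0.9194).
‖u_3‖ = 2.4130, so q_3 = (-0.2540, -0.8890, -0.3810).

Q = [[-0.8321, 0.4931, -0.2540], [0.0000, -0.4579, -0.8890], [0.5547, 0.7397, -0.3810]], R = [[3.6056, -1.1094, -1.9415], [0.0000, 2.1839, 4.0507], [0.0000, 0.0000, 2.4130]]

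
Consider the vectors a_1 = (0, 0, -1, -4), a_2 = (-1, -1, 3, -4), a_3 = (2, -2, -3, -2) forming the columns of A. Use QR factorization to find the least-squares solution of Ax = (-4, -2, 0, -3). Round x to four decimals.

x = (0.4206, 0.4603, -0.1032)

a_1 = (0, 0, -1, -4); ‖a_1‖ = 4.1231, so q_1 = (0.0000, 0.0000, -0.2425, -0.9701).
q_1·a_2 = 0.0000·(-1) + 0.0000·(-1) + (-0.2425)·3 + (-0.9701)·(-4) = 3.1530.
u_2 = a_2 − 3.1530·q_1 = (-1.0000, -1.0000, 3.7647, -0.9412).
‖u_2‖ = 4.1302, so q_2 = (-0.2421, -0.2421, 0.9115, -0.2279).
q_1·a_3 = 0.0000·2 + 0.0000·(-2) + (-0.2425)·(-3) + (-0.9701)·(-2) = 2.6679; q_2·a_3 = (-0.2421)·2 + (-0.2421)·(-2) + 0.9115·(-3) + (-0.2279)·(-2) = -2.2787.
u_3 = a_3 − 2.6679·q_1 + 2.2787·q_2 = (1.4483, -2.5517, -0.2759, 0.0690).
‖u_3‖ = 2.9478, so q_3 = (0.4913, -0.8656, -0.0936, 0.0234).
Qᵀb = (2.9104, 2.1363, -0.3041).
Back-substitute: x_3 = -0.3041/2.9478 = -0.1032.
x_2 = (2.1363 + 2.2787·(-0.1032))/4.1302 = 0.4603.
x_1 = (2.9104 − 3.1530·0.4603 − 2.6679·(-0.1032))/4.1231 = 0.4206.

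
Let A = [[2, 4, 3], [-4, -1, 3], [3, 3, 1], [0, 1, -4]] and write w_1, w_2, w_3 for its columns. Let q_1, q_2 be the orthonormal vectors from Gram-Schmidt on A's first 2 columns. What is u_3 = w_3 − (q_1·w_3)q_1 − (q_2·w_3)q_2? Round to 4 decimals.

w_1 = (2, -4, 3, 0); ‖w_1‖ = 5.3852, so q_1 = (0.3714, -0.7428, 0.5571, 0.0000).
q_1·w_2 = 0.3714·4 + (-0.7428)·(-1) + 0.5571·3 + 0.0000·1 = 3.8996.
u_2 = w_2 − 3.8996·q_1 = (2.5517, 1.8966, 0.8276, 1.0000).
‖u_2‖ = 3.4341, so q_2 = (0.7431, 0.5523, 0.2410, 0.2912).
q_1·w_3 = 0.3714·3 + (-0.7428)·3 + 0.5571·1 + 0.0000·(-4) = -0.5571; q_2·w_3 = 0.7431·3 + 0.5523·3 + 0.2410·1 + 0.2912·(-4) = 2.9622.
u_3 = w_3 + 0.5571·q_1 − 2.9622·q_2 = (1.0058, 0.9503, 0.5965, -4.8626).

u_3 = (1.0058, 0.9503, 0.5965, -4.8626)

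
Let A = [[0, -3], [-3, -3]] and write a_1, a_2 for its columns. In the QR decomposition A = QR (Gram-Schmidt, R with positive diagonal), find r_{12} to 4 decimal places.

a_1 = (0, -3); ‖a_1‖ = 3.0000, so q_1 = (0.0000, -1.0000).
r_{12} = q_1·a_2 = 3.0000.

r_{12} = 3.0000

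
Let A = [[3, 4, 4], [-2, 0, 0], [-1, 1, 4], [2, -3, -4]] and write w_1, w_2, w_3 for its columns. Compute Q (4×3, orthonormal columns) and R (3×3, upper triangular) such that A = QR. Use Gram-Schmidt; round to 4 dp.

q_1 = w_1/‖w_1‖ = (3, -2, -1, 2)/4.2426 = (0.7071, -0.4714, -0.2357, 0.4714).
r_{12} = q_1·w_2 = 1.1785.
u_2 = w_2 − 1.1785·q_1 = (3.1667, 0.5556, 1.2778, -3.5556).
‖u_2‖ = 4.9610, so q_2 = (0.6383, 0.1120, 0.2576, -0.7167).
r_{13} = q_1·w_3 = 0.0000; r_{23} = q_2·w_3 = 6.4504.
u_3 = w_3 + 0.0000·q_1 − 6.4504·q_2 = (-0.1174, -0.7223, 2.3386, 0.6230).
‖u_3‖ = 2.5284, so q_3 = (-0.0464, -0.2857, 0.9249, 0.2464).

Q = [[0.7071, 0.6383, -0.0464], [-0.4714, 0.1120, -0.2857], [-0.2357, 0.2576, 0.9249], [0.4714, -0.7167, 0.2464]], R = [[4.2426, 1.1785, 0.0000], [0.0000, 4.9610, 6.4504], [0.0000, 0.0000, 2.5284]]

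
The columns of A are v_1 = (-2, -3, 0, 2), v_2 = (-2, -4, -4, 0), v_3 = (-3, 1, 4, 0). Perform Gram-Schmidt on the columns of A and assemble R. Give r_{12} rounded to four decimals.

r_{12} = 3.8806

v_1 = (-2, -3, 0, 2); ‖v_1‖ = 4.1231, so e_1 = (-0.4851, -0.7276, 0.0000, 0.4851).
r_{12} = e_1·v_2 = 3.8806.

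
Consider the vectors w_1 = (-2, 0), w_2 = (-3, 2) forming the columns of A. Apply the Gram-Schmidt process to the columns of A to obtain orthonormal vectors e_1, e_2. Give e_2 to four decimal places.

e_2 = (0.0000, 1.0000)

w_1 = (-2, 0); ‖w_1‖ = 2.0000, so e_1 = (-1.0000, 0.0000).
e_1·w_2 = (-1.0000)·(-3) + 0.0000·2 = 3.0000.
u_2 = w_2 − 3.0000·e_1 = (0.0000, 2.0000).
‖u_2‖ = 2.0000, so e_2 = (0.0000, 1.0000).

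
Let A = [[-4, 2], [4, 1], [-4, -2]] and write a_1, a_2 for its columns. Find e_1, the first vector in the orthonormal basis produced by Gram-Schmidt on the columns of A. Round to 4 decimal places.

e_1 = (-0.5774, 0.5774, -0.5774)

e_1 = a_1/‖a_1‖ = (-4, 4, -4)/6.9282 = (-0.5774, 0.5774, -0.5774).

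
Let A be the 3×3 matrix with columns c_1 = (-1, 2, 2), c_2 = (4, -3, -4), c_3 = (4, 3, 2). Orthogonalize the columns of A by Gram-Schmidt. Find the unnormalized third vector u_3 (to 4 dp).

u_3 = (0.2667, -0.5333, 0.6667)

c_1 = (-1, 2, 2); ‖c_1‖ = 3.0000, so q_1 = (-0.3333, 0.6667, 0.6667).
q_1·c_2 = (-0.3333)·4 + 0.6667·(-3) + 0.6667·(-4) = -6.0000.
u_2 = c_2 + 6.0000·q_1 = (2.0000, 1.0000, 0.0000).
‖u_2‖ = 2.2361, so q_2 = (0.8944, 0.4472, 0.0000).
q_1·c_3 = (-0.3333)·4 + 0.6667·3 + 0.6667·2 = 2.0000; q_2·c_3 = 0.8944·4 + 0.4472·3 + 0.0000·2 = 4.9193.
u_3 = c_3 − 2.0000·q_1 − 4.9193·q_2 = (0.2667, -0.5333, 0.6667).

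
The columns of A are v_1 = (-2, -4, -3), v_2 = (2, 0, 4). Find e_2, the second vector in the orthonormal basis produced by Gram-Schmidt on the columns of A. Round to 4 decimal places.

v_1 = (-2, -4, -3); ‖v_1‖ = 5.3852, so e_1 = (-0.3714, -0.7428, -0.5571).
e_1·v_2 = (-0.3714)·2 + (-0.7428)·0 + (-0.5571)·4 = -2.9711.
u_2 = v_2 + 2.9711·e_1 = (0.8966, -2.2069, 2.3448).
‖u_2‖ = 3.3425, so e_2 = (0.2682, -0.6603, 0.7015).

e_2 = (0.2682, -0.6603, 0.7015)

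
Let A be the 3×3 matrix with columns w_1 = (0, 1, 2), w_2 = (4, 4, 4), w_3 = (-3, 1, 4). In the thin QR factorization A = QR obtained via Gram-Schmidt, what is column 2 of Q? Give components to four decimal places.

q_2 = (0.9129, 0.3651, -0.1826)

q_1 = w_1/‖w_1‖ = (0, 1, 2)/2.2361 = (0.0000, 0.4472, 0.8944).
r_{12} = q_1·w_2 = 5.3666.
u_2 = w_2 − 5.3666·q_1 = (4.0000, 1.6000, -0.8000).
‖u_2‖ = 4.3818, so q_2 = (0.9129, 0.3651, -0.1826).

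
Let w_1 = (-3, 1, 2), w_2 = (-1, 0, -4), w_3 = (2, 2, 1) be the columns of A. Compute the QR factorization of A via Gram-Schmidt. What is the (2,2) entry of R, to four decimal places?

r_{22} = 3.9005

w_1 = (-3, 1, 2); ‖w_1‖ = 3.7417, so q_1 = (-0.8018, 0.2673, 0.5345).
q_1·w_2 = (-0.8018)·(-1) + 0.2673·0 + 0.5345·(-4) = -1.3363.
u_2 = w_2 + 1.3363·q_1 = (-2.0714, 0.3571, -3.2857).
r_{22} = ‖u_2‖ = 3.9005.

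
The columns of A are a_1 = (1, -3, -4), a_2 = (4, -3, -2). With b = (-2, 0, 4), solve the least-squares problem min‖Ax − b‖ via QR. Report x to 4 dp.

e_1 = a_1/‖a_1‖ = (1, -3, -4)/5.0990 = (0.1961, -0.5883, -0.7845).
r_{12} = e_1·a_2 = 4.1184.
u_2 = a_2 − 4.1184·e_1 = (3.1923, -0.5769, 1.2308).
‖u_2‖ = 3.4696, so e_2 = (0.9201, -0.1663, 0.3547).
Qᵀb = (-3.5301, -0.4212).
Back-substitute: x_2 = -0.4212/3.4696 = -0.1214.
x_1 = (-3.5301 − 4.1184·(-0.1214))/5.0990 = -0.5942.

x = (-0.5942, -0.1214)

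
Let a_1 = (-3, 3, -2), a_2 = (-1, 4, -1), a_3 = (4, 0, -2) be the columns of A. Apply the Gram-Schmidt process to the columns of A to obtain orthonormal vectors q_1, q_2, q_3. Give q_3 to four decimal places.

q_3 = (0.4834, -0.0967, -0.8701)

a_1 = (-3, 3, -2); ‖a_1‖ = 4.6904, so q_1 = (-0.6396, 0.6396, -0.4264).
q_1·a_2 = (-0.6396)·(-1) + 0.6396·4 + (-0.4264)·(-1) = 3.6244.
u_2 = a_2 − 3.6244·q_1 = (1.3182, 1.6818, 0.5455).
‖u_2‖ = 2.2054, so q_2 = (0.5977, 0.7626, 0.2473).
q_1·a_3 = (-0.6396)·4 + 0.6396·0 + (-0.4264)·(-2) = -1.7056; q_2·a_3 = 0.5977·4 + 0.7626·0 + 0.2473·(-2) = 1.8962.
u_3 = a_3 + 1.7056·q_1 − 1.8962·q_2 = (1.7757, -0.3551, -3.1963).
‖u_3‖ = 3.6736, so q_3 = (0.4834, -0.0967, -0.8701).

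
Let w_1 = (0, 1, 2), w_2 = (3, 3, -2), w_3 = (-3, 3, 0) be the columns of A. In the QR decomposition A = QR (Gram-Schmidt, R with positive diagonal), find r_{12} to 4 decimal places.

q_1 = w_1/‖w_1‖ = (0, 1, 2)/2.2361 = (0.0000, 0.4472, 0.8944).
r_{12} = q_1·w_2 = -0.4472.

r_{12} = -0.4472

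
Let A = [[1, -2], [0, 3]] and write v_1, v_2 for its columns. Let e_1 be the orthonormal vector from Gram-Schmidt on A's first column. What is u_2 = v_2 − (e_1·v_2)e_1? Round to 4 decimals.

e_1 = v_1/‖v_1‖ = (1, 0)/1.0000 = (1.0000, 0.0000).
r_{12} = e_1·v_2 = -2.0000.
u_2 = v_2 + 2.0000·e_1 = (0.0000, 3.0000).

u_2 = (0.0000, 3.0000)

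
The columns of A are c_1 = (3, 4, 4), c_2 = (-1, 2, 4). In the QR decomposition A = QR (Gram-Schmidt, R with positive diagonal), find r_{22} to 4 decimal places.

r_{22} = 3.2006

q_1 = c_1/‖c_1‖ = (3, 4, 4)/6.4031 = (0.4685, 0.6247, 0.6247).
r_{12} = q_1·c_2 = 3.2796.
u_2 = c_2 − 3.2796·q_1 = (-2.5366, -0.0488, 1.9512).
r_{22} = ‖u_2‖ = 3.2006.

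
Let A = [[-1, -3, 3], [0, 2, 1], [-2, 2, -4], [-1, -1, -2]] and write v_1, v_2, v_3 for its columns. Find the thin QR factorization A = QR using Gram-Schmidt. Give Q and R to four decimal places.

q_1 = v_1/‖v_1‖ = (-1, 0, -2, -1)/2.4495 = (-0.4082, 0.0000, -0.8165, -0.4082).
r_{12} = q_1·v_2 = 0.0000.
u_2 = v_2 + 0.0000·q_1 = (-3.0000, 2.0000, 2.0000, -1.0000).
‖u_2‖ = 4.2426, so q_2 = (-0.7071, 0.4714, 0.4714, -0.2357).
r_{13} = q_1·v_3 = 2.8577; r_{23} = q_2·v_3 = -3.0641.
u_3 = v_3 − 2.8577·q_1 + 3.0641·q_2 = (2.0000, 2.4444, -0.2222, -1.5556).
‖u_3‖ = 3.5277, so q_3 = (0.5669, 0.6929, -0.0630, -0.4410).

Q = [[-0.4082, -0.7071, 0.5669], [0.0000, 0.4714, 0.6929], [-0.8165, 0.4714, -0.0630], [-0.4082, -0.2357, -0.4410]], R = [[2.4495, 0.0000, 2.8577], [0.0000, 4.2426, -3.0641], [0.0000, 0.0000, 3.5277]]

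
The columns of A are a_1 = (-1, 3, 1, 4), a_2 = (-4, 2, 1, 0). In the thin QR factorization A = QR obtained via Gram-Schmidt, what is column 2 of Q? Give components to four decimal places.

a_1 = (-1, 3, 1, 4); ‖a_1‖ = 5.1962, so e_1 = (-0.1925, 0.5774, 0.1925, 0.7698).
e_1·a_2 = (-0.1925)·(-4) + 0.5774·2 + 0.1925·1 + 0.7698·0 = 2.1170.
u_2 = a_2 − 2.1170·e_1 = (-3.5926, 0.7778, 0.5926, -1.6296).
‖u_2‖ = 4.0643, so e_2 = (-0.8839, 0.1914, 0.1458, -0.4010).

e_2 = (-0.8839, 0.1914, 0.1458, -0.4010)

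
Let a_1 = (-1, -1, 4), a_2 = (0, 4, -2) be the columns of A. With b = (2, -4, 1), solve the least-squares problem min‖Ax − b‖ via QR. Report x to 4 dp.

x = (-0.4444, -1.1667)

a_1 = (-1, -1, 4); ‖a_1‖ = 4.2426, so e_1 = (-0.2357, -0.2357, 0.9428).
e_1·a_2 = (-0.2357)·0 + (-0.2357)·4 + 0.9428·(-2) = -2.8284.
u_2 = a_2 + 2.8284·e_1 = (-0.6667, 3.3333, 0.6667).
‖u_2‖ = 3.4641, so e_2 = (-0.1925, 0.9623, 0.1925).
Qᵀb = (1.4142, -4.0415).
Back-substitute: x_2 = -4.0415/3.4641 = -1.1667.
x_1 = (1.4142 + 2.8284·(-1.1667))/4.2426 = -0.4444.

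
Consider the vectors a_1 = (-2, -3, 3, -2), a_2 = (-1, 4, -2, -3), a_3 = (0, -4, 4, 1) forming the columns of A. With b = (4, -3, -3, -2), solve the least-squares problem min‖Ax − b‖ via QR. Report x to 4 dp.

x = (0.9362, -1.6596, -2.0426)

q_1 = a_1/‖a_1‖ = (-2, -3, 3, -2)/5.0990 = (-0.3922, -0.5883, 0.5883, -0.3922).
r_{12} = q_1·a_2 = -1.9612.
u_2 = a_2 + 1.9612·q_1 = (-1.7692, 2.8462, -0.8462, -3.7692).
‖u_2‖ = 5.1141, so q_2 = (-0.3460, 0.5565, -0.1655, -0.7370).
r_{13} = q_1·a_3 = 4.3146; r_{23} = q_2·a_3 = -3.6250.
u_3 = a_3 − 4.3146·q_1 + 3.6250·q_2 = (0.4382, 0.5559, 0.8618, 0.0206).
‖u_3‖ = 1.1154, so q_3 = (0.3929, 0.4984, 0.7726, 0.0185).
Qᵀb = (-0.7845, -1.0830, -2.2783).
Back-substitute: x_3 = -2.2783/1.1154 = -2.0426.
x_2 = (-1.0830 + 3.6250·(-2.0426))/5.1141 = -1.6596.
x_1 = (-0.7845 + 1.9612·(-1.6596) − 4.3146·(-2.0426))/5.0990 = 0.9362.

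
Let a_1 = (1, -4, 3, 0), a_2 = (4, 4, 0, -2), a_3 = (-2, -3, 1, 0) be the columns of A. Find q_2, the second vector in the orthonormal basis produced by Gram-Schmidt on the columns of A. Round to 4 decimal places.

a_1 = (1, -4, 3, 0); ‖a_1‖ = 5.0990, so q_1 = (0.1961, -0.7845, 0.5883, 0.0000).
q_1·a_2 = 0.1961·4 + (-0.7845)·4 + 0.5883·0 + 0.0000·(-2) = -2.3534.
u_2 = a_2 + 2.3534·q_1 = (4.4615, 2.1538, 1.3846, -2.0000).
‖u_2‖ = 5.5192, so q_2 = (0.8084, 0.3902, 0.2509, -0.3624).

q_2 = (0.8084, 0.3902, 0.2509, -0.3624)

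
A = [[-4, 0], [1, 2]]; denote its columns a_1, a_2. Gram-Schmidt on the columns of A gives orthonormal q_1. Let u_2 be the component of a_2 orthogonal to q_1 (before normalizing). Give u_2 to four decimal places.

a_1 = (-4, 1); ‖a_1‖ = 4.1231, so q_1 = (-0.9701, 0.2425).
q_1·a_2 = (-0.9701)·0 + 0.2425·2 = 0.4851.
u_2 = a_2 − 0.4851·q_1 = (0.4706, 1.8824).

u_2 = (0.4706, 1.8824)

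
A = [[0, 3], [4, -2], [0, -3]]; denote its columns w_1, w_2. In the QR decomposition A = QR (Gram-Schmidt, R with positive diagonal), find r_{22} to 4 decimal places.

r_{22} = 4.2426

w_1 = (0, 4, 0); ‖w_1‖ = 4.0000, so e_1 = (0.0000, 1.0000, 0.0000).
e_1·w_2 = 0.0000·3 + 1.0000·(-2) + 0.0000·(-3) = -2.0000.
u_2 = w_2 + 2.0000·e_1 = (3.0000, 0.0000, -3.0000).
r_{22} = ‖u_2‖ = 4.2426.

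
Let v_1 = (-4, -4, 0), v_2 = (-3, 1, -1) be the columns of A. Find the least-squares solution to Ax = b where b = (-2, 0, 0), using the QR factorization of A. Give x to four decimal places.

x = (0.1389, 0.4444)

q_1 = v_1/‖v_1‖ = (-4, -4, 0)/5.6569 = (-0.7071, -0.7071, 0.0000).
r_{12} = q_1·v_2 = 1.4142.
u_2 = v_2 − 1.4142·q_1 = (-2.0000, 2.0000, -1.0000).
‖u_2‖ = 3.0000, so q_2 = (-0.6667, 0.6667, -0.3333).
Qᵀb = (1.4142, 1.3333).
Back-substitute: x_2 = 1.3333/3.0000 = 0.4444.
x_1 = (1.4142 − 1.4142·0.4444)/5.6569 = 0.1389.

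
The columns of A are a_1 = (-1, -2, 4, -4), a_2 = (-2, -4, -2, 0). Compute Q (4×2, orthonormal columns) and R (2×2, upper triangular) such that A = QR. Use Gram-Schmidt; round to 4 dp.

Q = [[-0.1644, -0.3981], [-0.3288, -0.7962], [0.6576, -0.4534], [-0.6576, 0.0442]], R = [[6.0828, 0.3288], [0.0000, 4.8879]]

a_1 = (-1, -2, 4, -4); ‖a_1‖ = 6.0828, so q_1 = (-0.1644, -0.3288, 0.6576, -0.6576).
q_1·a_2 = (-0.1644)·(-2) + (-0.3288)·(-4) + 0.6576·(-2) + (-0.6576)·0 = 0.3288.
u_2 = a_2 − 0.3288·q_1 = (-1.9459, -3.8919, -2.2162, 0.2162).
‖u_2‖ = 4.8879, so q_2 = (-0.3981, -0.7962, -0.4534, 0.0442).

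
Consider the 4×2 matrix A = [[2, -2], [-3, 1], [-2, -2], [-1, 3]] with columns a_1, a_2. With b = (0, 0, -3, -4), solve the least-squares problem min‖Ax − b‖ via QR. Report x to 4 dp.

e_1 = a_1/‖a_1‖ = (2, -3, -2, -1)/4.2426 = (0.4714, -0.7071, -0.4714, -0.2357).
r_{12} = e_1·a_2 = -1.4142.
u_2 = a_2 + 1.4142·e_1 = (-1.3333, 0.0000, -2.6667, 2.6667).
‖u_2‖ = 4.0000, so e_2 = (-0.3333, 0.0000, -0.6667, 0.6667).
Qᵀb = (2.3570, -0.6667).
Back-substitute: x_2 = -0.6667/4.0000 = -0.1667.
x_1 = (2.3570 + 1.4142·(-0.1667))/4.2426 = 0.5000.

x = (0.5000, -0.1667)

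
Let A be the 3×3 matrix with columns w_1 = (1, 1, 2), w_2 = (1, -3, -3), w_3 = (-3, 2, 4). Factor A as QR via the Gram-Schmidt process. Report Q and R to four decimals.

q_1 = w_1/‖w_1‖ = (1, 1, 2)/2.4495 = (0.4082, 0.4082, 0.8165).
r_{12} = q_1·w_2 = -3.2660.
u_2 = w_2 + 3.2660·q_1 = (2.3333, -1.6667, -0.3333).
‖u_2‖ = 2.8868, so q_2 = (0.8083, -0.5774, -0.1155).
r_{13} = q_1·w_3 = 2.8577; r_{23} = q_2·w_3 = -4.0415.
u_3 = w_3 − 2.8577·q_1 + 4.0415·q_2 = (-0.9000, -1.5000, 1.2000).
‖u_3‖ = 2.1213, so q_3 = (-0.4243, -0.7071, 0.5657).

Q = [[0.4082, 0.8083, -0.4243], [0.4082, -0.5774, -0.7071], [0.8165, -0.1155, 0.5657]], R = [[2.4495, -3.2660, 2.8577], [0.0000, 2.8868, -4.0415], [0.0000, 0.0000, 2.1213]]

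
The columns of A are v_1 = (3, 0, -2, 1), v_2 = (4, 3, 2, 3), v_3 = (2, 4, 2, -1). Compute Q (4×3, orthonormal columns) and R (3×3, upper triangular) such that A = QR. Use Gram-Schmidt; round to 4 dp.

v_1 = (3, 0, -2, 1); ‖v_1‖ = 3.7417, so e_1 = (0.8018, 0.0000, -0.5345, 0.2673).
e_1·v_2 = 0.8018·4 + 0.0000·3 + (-0.5345)·2 + 0.2673·3 = 2.9399.
u_2 = v_2 − 2.9399·e_1 = (1.6429, 3.0000, 3.5714, 2.2143).
‖u_2‖ = 5.4182, so e_2 = (0.3032, 0.5537, 0.6592, 0.4087).
e_1·v_3 = 0.8018·2 + 0.0000·4 + (-0.5345)·2 + 0.2673·(-1) = 0.2673; e_2·v_3 = 0.3032·2 + 0.5537·4 + 0.6592·2 + 0.4087·(-1) = 3.7308.
u_3 = v_3 − 0.2673·e_1 − 3.7308·e_2 = (0.6545, 1.9343, -0.3163, -2.5961).
‖u_3‖ = 3.3181, so e_3 = (0.1973, 0.5830, -0.0953, -0.7824).

Q = [[0.8018, 0.3032, 0.1973], [0.0000, 0.5537, 0.5830], [-0.5345, 0.6592, -0.0953], [0.2673, 0.4087, -0.7824]], R = [[3.7417, 2.9399, 0.2673], [0.0000, 5.4182, 3.7308], [0.0000, 0.0000, 3.3181]]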